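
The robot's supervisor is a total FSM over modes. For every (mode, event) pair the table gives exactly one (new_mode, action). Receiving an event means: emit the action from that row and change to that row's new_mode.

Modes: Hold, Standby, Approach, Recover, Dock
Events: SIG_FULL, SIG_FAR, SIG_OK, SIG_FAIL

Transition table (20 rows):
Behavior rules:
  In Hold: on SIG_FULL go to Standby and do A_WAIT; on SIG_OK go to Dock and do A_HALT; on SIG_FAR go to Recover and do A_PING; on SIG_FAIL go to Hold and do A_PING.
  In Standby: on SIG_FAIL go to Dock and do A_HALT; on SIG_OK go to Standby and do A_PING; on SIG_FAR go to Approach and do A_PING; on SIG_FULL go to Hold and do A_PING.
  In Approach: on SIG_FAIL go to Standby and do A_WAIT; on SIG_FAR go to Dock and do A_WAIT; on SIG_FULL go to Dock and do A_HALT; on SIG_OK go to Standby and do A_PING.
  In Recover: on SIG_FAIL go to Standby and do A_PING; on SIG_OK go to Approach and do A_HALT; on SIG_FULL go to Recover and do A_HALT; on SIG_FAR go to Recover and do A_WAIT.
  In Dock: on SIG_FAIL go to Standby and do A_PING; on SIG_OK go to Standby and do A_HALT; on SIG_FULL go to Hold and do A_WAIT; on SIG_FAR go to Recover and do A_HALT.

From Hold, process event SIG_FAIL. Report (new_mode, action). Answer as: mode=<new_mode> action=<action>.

mode=Hold action=A_PING

current mode = Hold; filter table to that mode:
  (Hold, SIG_FULL) → (Standby, A_WAIT)
  (Hold, SIG_OK) → (Dock, A_HALT)
  (Hold, SIG_FAR) → (Recover, A_PING)
  (Hold, SIG_FAIL) → (Hold, A_PING)  ← event matches
event = SIG_FAIL selects (Hold, A_PING)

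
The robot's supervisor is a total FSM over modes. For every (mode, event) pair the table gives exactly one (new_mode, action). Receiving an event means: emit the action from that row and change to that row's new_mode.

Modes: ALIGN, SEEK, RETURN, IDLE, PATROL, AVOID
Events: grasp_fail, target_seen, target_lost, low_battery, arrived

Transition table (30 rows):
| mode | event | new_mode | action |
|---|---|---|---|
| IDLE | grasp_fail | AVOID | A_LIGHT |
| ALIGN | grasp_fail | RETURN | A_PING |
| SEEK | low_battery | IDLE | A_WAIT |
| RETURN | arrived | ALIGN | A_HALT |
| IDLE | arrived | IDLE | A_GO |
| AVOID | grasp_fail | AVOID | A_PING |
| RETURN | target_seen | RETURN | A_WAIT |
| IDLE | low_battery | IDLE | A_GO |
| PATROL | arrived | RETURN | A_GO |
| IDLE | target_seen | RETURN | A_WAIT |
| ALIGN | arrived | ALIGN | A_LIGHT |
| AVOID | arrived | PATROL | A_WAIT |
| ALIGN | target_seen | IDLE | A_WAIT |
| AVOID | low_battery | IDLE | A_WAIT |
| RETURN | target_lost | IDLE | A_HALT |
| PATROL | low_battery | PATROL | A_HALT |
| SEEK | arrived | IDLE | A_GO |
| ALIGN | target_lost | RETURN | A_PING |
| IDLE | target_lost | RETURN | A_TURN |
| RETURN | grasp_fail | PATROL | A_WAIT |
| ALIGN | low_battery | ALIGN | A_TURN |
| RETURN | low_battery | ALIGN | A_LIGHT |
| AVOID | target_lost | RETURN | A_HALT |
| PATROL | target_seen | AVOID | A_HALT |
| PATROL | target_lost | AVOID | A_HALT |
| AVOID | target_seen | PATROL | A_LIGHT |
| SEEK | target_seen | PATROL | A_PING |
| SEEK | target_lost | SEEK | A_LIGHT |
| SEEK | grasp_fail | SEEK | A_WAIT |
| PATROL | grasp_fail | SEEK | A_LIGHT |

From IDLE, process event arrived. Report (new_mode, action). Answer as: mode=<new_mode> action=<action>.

mode=IDLE action=A_GO

current mode = IDLE; filter table to that mode:
  (IDLE, grasp_fail) → (AVOID, A_LIGHT)
  (IDLE, arrived) → (IDLE, A_GO)  ← event matches
  (IDLE, low_battery) → (IDLE, A_GO)
  (IDLE, target_seen) → (RETURN, A_WAIT)
  (IDLE, target_lost) → (RETURN, A_TURN)
event = arrived selects (IDLE, A_GO)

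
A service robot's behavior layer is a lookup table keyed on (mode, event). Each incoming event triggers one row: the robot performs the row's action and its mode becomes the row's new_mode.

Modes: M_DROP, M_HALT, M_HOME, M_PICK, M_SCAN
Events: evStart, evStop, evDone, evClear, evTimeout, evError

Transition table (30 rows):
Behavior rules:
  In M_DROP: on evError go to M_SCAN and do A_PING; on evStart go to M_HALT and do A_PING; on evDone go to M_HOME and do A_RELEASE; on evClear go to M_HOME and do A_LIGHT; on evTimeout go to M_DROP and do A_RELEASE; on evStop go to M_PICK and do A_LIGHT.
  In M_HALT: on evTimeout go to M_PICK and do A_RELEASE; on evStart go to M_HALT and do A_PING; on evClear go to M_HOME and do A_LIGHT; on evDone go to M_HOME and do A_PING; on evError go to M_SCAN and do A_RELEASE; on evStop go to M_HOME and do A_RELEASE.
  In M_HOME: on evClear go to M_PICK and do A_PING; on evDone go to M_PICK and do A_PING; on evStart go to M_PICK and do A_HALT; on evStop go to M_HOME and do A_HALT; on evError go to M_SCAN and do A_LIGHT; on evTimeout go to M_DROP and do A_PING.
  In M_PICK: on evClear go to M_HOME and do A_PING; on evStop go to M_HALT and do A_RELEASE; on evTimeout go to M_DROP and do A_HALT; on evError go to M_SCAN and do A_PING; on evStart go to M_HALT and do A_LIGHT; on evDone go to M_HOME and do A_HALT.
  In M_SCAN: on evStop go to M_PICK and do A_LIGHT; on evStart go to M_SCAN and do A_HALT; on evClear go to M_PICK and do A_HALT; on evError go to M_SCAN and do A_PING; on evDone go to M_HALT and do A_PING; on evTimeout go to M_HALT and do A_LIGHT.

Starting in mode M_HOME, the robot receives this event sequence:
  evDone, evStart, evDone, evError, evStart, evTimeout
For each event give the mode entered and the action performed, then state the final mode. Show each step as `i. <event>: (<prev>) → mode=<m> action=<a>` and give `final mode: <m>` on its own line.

1. evDone: (M_HOME) → mode=M_PICK action=A_PING
2. evStart: (M_PICK) → mode=M_HALT action=A_LIGHT
3. evDone: (M_HALT) → mode=M_HOME action=A_PING
4. evError: (M_HOME) → mode=M_SCAN action=A_LIGHT
5. evStart: (M_SCAN) → mode=M_SCAN action=A_HALT
6. evTimeout: (M_SCAN) → mode=M_HALT action=A_LIGHT

final mode: M_HALT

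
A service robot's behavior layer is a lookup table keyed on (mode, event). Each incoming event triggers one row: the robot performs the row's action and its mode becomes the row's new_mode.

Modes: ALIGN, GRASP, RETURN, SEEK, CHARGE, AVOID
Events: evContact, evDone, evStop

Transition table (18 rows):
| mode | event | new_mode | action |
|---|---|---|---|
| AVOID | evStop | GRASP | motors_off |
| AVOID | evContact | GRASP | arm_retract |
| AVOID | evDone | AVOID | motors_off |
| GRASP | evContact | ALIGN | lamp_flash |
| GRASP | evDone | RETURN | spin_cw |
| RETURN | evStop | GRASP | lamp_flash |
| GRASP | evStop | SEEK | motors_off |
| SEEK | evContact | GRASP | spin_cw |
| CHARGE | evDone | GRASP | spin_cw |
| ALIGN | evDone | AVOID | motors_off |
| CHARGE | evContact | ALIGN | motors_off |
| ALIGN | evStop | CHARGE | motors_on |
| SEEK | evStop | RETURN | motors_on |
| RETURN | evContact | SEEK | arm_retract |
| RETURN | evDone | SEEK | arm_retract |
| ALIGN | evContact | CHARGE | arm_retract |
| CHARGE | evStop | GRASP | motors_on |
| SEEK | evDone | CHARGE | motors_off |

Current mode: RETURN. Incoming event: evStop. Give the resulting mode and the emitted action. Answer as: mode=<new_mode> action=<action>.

current mode = RETURN; filter table to that mode:
  (RETURN, evStop) → (GRASP, lamp_flash)  ← event matches
  (RETURN, evContact) → (SEEK, arm_retract)
  (RETURN, evDone) → (SEEK, arm_retract)
event = evStop selects (GRASP, lamp_flash)

mode=GRASP action=lamp_flash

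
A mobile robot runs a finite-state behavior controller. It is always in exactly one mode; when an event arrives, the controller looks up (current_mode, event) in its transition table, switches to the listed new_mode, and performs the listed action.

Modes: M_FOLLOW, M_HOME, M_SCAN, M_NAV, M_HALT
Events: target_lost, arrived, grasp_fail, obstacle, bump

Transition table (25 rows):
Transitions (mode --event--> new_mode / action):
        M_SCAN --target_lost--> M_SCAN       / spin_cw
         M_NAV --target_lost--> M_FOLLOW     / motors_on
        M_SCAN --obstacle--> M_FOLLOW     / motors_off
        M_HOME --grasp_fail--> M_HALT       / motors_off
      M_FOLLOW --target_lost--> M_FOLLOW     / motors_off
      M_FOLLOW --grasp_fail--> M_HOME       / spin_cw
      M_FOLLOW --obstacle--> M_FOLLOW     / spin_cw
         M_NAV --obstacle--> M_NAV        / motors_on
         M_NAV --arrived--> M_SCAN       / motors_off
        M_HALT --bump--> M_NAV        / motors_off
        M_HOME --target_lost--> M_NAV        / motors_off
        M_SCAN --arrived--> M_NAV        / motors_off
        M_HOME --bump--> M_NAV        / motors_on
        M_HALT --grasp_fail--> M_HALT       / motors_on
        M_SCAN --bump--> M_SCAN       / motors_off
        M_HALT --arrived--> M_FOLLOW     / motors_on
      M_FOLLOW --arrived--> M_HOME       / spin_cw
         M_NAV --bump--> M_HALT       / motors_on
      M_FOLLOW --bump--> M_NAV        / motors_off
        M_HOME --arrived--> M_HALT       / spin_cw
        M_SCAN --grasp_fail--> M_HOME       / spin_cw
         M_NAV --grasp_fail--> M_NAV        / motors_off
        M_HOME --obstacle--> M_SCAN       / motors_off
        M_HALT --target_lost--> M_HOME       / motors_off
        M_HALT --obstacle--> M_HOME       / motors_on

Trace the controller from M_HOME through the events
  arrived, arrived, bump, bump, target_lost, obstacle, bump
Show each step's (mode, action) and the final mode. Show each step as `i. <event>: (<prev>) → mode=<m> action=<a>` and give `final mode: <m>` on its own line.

final mode: M_SCAN

1. arrived: (M_HOME) → mode=M_HALT action=spin_cw
2. arrived: (M_HALT) → mode=M_FOLLOW action=motors_on
3. bump: (M_FOLLOW) → mode=M_NAV action=motors_off
4. bump: (M_NAV) → mode=M_HALT action=motors_on
5. target_lost: (M_HALT) → mode=M_HOME action=motors_off
6. obstacle: (M_HOME) → mode=M_SCAN action=motors_off
7. bump: (M_SCAN) → mode=M_SCAN action=motors_off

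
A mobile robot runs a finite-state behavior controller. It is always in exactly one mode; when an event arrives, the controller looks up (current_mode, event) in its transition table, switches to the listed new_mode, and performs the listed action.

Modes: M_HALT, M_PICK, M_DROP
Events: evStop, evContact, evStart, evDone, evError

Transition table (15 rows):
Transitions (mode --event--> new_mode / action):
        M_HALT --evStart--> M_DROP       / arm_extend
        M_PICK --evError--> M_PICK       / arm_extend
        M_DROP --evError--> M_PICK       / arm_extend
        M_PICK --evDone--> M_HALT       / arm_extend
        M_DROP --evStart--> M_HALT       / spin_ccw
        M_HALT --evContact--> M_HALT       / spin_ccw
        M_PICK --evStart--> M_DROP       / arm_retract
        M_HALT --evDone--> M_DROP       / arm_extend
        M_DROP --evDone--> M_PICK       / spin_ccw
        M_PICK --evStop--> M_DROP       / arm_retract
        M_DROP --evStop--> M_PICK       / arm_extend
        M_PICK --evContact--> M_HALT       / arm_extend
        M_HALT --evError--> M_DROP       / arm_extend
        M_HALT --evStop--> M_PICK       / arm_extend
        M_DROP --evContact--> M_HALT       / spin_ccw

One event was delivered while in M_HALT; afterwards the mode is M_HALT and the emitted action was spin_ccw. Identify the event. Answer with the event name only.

evContact

try evStop: (M_HALT, evStop) → (M_PICK, arm_extend)
try evContact: (M_HALT, evContact) → (M_HALT, spin_ccw)  ← matches
try evStart: (M_HALT, evStart) → (M_DROP, arm_extend)
try evDone: (M_HALT, evDone) → (M_DROP, arm_extend)
try evError: (M_HALT, evError) → (M_DROP, arm_extend)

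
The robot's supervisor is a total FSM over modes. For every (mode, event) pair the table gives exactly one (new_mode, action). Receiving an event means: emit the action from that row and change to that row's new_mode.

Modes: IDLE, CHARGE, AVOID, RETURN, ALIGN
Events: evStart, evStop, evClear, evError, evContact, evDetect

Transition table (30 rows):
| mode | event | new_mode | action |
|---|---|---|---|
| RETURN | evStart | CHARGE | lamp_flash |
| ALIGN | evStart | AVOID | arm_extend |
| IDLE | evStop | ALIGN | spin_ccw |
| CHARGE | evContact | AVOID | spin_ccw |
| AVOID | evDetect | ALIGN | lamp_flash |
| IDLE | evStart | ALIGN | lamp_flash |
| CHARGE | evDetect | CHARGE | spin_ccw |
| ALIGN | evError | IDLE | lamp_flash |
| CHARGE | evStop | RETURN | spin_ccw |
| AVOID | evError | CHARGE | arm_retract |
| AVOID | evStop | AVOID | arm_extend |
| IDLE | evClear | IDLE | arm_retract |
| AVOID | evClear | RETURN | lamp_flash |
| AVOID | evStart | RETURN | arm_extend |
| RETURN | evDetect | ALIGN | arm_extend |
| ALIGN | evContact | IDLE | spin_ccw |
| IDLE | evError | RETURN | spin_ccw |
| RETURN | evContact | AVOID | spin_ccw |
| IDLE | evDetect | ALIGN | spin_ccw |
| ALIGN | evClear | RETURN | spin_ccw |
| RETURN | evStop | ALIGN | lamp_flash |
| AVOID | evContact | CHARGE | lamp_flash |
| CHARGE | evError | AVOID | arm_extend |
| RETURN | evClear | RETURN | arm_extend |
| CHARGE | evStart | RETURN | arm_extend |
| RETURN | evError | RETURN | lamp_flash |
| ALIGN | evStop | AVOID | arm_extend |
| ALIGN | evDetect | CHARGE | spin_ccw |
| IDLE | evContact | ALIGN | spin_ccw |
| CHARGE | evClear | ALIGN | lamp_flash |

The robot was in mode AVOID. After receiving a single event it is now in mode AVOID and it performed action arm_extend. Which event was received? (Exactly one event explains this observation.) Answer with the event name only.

try evStart: (AVOID, evStart) → (RETURN, arm_extend)
try evStop: (AVOID, evStop) → (AVOID, arm_extend)  ← matches
try evClear: (AVOID, evClear) → (RETURN, lamp_flash)
try evError: (AVOID, evError) → (CHARGE, arm_retract)
try evContact: (AVOID, evContact) → (CHARGE, lamp_flash)
try evDetect: (AVOID, evDetect) → (ALIGN, lamp_flash)

evStop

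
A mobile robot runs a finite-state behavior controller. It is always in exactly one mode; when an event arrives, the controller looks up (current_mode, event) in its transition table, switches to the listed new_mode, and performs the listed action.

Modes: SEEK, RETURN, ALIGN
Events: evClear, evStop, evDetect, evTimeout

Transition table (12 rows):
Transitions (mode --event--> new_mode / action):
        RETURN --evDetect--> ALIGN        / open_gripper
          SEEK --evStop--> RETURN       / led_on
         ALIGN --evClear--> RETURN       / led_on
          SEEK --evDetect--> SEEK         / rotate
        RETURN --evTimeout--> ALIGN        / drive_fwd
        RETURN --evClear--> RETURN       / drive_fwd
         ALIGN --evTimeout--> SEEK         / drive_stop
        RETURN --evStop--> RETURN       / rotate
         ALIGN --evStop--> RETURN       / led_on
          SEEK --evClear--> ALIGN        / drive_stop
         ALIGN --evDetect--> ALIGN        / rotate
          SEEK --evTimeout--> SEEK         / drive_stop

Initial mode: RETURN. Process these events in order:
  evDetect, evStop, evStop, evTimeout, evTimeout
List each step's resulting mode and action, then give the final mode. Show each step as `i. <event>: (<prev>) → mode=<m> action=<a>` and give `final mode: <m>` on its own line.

final mode: SEEK

1. evDetect: (RETURN) → mode=ALIGN action=open_gripper
2. evStop: (ALIGN) → mode=RETURN action=led_on
3. evStop: (RETURN) → mode=RETURN action=rotate
4. evTimeout: (RETURN) → mode=ALIGN action=drive_fwd
5. evTimeout: (ALIGN) → mode=SEEK action=drive_stop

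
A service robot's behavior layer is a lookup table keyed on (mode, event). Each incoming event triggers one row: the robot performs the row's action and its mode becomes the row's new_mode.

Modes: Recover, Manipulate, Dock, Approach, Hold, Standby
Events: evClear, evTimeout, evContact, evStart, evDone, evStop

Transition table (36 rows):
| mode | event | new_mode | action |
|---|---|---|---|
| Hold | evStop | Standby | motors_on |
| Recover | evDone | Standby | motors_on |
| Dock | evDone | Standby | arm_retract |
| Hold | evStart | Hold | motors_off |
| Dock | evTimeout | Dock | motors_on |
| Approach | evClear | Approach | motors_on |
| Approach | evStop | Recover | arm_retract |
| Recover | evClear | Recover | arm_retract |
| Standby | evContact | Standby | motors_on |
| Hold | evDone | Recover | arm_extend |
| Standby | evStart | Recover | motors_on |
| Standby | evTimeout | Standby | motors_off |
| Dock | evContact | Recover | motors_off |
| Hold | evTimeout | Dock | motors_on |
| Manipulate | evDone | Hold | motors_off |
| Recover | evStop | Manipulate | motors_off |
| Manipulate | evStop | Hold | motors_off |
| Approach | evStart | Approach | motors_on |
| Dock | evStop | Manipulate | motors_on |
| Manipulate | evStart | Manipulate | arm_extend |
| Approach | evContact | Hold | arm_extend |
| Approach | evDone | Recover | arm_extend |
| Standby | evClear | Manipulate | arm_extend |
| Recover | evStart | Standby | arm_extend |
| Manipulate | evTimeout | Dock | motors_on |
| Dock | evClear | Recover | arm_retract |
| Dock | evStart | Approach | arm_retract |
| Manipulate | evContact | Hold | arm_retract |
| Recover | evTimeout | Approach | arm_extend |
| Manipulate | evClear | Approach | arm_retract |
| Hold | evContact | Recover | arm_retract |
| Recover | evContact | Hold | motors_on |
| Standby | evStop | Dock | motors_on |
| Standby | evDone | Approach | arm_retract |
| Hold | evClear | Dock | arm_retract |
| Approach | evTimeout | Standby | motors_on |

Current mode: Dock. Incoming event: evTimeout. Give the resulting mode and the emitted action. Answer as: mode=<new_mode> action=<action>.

mode=Dock action=motors_on

current mode = Dock; filter table to that mode:
  (Dock, evDone) → (Standby, arm_retract)
  (Dock, evTimeout) → (Dock, motors_on)  ← event matches
  (Dock, evContact) → (Recover, motors_off)
  (Dock, evStop) → (Manipulate, motors_on)
  (Dock, evClear) → (Recover, arm_retract)
  (Dock, evStart) → (Approach, arm_retract)
event = evTimeout selects (Dock, motors_on)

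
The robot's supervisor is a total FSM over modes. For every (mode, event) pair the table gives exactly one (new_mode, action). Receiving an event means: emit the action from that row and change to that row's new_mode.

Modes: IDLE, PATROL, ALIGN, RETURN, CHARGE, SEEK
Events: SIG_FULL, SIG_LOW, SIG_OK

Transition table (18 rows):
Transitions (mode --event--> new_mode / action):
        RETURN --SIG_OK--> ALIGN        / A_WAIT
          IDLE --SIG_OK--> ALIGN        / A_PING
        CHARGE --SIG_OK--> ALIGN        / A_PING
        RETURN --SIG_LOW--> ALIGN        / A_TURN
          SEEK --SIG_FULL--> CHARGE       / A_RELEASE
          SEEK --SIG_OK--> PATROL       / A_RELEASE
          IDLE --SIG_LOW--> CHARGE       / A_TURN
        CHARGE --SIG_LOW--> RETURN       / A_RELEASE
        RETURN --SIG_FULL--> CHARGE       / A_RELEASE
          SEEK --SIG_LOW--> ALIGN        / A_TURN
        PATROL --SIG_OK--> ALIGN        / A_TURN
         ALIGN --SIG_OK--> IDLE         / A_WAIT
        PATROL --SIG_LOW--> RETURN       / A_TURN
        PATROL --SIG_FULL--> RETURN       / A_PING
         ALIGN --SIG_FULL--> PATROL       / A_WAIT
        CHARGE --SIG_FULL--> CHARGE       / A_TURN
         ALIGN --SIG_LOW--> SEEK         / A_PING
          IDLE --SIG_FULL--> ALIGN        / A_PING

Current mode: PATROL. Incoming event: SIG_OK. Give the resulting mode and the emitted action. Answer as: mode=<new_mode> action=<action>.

mode=ALIGN action=A_TURN

current mode = PATROL; filter table to that mode:
  (PATROL, SIG_OK) → (ALIGN, A_TURN)  ← event matches
  (PATROL, SIG_LOW) → (RETURN, A_TURN)
  (PATROL, SIG_FULL) → (RETURN, A_PING)
event = SIG_OK selects (ALIGN, A_TURN)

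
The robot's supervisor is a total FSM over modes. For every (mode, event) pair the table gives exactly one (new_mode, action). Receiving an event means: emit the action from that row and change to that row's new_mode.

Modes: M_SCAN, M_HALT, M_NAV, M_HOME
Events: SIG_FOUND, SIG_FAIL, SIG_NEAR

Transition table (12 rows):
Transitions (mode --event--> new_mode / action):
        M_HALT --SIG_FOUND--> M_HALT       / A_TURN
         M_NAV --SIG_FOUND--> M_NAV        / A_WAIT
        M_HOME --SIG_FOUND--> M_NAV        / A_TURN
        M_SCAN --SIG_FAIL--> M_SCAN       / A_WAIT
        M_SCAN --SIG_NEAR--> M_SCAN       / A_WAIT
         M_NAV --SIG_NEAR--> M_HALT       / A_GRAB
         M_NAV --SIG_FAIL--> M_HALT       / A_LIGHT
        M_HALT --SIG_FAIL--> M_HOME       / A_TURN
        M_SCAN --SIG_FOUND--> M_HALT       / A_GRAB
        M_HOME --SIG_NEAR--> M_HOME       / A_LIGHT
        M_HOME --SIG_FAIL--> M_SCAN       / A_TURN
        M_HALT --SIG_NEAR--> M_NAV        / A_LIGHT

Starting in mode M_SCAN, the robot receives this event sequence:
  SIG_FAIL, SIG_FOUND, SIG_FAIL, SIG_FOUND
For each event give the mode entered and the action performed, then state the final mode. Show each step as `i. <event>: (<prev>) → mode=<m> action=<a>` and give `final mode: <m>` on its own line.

1. SIG_FAIL: (M_SCAN) → mode=M_SCAN action=A_WAIT
2. SIG_FOUND: (M_SCAN) → mode=M_HALT action=A_GRAB
3. SIG_FAIL: (M_HALT) → mode=M_HOME action=A_TURN
4. SIG_FOUND: (M_HOME) → mode=M_NAV action=A_TURN

final mode: M_NAV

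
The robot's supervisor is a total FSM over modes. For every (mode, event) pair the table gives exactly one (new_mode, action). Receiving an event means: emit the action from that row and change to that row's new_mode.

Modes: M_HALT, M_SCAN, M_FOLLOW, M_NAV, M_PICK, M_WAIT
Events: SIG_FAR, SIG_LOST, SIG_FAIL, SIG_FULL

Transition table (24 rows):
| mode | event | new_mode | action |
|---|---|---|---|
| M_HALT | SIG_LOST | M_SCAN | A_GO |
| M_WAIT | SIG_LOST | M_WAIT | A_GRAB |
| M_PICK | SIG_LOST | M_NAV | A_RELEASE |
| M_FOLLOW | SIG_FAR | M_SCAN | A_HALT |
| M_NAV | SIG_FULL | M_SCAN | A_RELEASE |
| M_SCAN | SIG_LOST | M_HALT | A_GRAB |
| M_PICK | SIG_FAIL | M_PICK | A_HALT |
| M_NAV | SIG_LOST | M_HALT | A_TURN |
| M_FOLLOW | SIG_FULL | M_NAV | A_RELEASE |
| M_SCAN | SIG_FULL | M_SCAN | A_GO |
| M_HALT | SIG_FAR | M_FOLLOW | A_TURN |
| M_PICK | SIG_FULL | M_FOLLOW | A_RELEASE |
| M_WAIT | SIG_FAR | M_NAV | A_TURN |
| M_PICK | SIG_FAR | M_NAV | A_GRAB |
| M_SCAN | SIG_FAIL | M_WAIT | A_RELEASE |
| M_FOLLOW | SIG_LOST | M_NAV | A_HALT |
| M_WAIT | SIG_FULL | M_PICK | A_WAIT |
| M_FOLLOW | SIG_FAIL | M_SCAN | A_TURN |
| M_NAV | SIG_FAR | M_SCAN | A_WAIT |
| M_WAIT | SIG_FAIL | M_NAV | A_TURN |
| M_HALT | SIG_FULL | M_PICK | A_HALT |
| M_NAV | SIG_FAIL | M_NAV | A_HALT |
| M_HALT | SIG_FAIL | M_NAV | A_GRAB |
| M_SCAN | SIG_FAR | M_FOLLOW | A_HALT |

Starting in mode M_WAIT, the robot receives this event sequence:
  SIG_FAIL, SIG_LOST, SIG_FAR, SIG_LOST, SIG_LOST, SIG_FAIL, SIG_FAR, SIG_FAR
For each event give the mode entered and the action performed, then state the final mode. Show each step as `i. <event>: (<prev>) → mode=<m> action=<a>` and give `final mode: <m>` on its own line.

final mode: M_FOLLOW

1. SIG_FAIL: (M_WAIT) → mode=M_NAV action=A_TURN
2. SIG_LOST: (M_NAV) → mode=M_HALT action=A_TURN
3. SIG_FAR: (M_HALT) → mode=M_FOLLOW action=A_TURN
4. SIG_LOST: (M_FOLLOW) → mode=M_NAV action=A_HALT
5. SIG_LOST: (M_NAV) → mode=M_HALT action=A_TURN
6. SIG_FAIL: (M_HALT) → mode=M_NAV action=A_GRAB
7. SIG_FAR: (M_NAV) → mode=M_SCAN action=A_WAIT
8. SIG_FAR: (M_SCAN) → mode=M_FOLLOW action=A_HALT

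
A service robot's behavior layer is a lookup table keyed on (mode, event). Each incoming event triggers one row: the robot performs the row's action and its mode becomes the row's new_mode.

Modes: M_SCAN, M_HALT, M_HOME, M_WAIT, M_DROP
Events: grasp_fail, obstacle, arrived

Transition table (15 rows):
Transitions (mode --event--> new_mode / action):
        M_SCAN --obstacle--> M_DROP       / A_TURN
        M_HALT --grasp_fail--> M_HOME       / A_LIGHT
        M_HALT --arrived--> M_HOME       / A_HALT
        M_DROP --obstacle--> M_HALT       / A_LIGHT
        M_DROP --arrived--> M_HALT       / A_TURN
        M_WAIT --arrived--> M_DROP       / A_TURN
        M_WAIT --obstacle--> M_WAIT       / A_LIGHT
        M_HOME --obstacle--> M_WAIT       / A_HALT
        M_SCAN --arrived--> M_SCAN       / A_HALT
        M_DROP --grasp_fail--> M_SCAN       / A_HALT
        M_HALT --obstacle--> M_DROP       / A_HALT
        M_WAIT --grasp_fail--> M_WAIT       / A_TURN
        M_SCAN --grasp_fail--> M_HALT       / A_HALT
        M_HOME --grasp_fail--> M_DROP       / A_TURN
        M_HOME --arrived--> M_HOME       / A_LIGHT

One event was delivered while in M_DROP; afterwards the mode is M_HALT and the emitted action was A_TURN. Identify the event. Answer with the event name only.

try grasp_fail: (M_DROP, grasp_fail) → (M_SCAN, A_HALT)
try obstacle: (M_DROP, obstacle) → (M_HALT, A_LIGHT)
try arrived: (M_DROP, arrived) → (M_HALT, A_TURN)  ← matches

arrived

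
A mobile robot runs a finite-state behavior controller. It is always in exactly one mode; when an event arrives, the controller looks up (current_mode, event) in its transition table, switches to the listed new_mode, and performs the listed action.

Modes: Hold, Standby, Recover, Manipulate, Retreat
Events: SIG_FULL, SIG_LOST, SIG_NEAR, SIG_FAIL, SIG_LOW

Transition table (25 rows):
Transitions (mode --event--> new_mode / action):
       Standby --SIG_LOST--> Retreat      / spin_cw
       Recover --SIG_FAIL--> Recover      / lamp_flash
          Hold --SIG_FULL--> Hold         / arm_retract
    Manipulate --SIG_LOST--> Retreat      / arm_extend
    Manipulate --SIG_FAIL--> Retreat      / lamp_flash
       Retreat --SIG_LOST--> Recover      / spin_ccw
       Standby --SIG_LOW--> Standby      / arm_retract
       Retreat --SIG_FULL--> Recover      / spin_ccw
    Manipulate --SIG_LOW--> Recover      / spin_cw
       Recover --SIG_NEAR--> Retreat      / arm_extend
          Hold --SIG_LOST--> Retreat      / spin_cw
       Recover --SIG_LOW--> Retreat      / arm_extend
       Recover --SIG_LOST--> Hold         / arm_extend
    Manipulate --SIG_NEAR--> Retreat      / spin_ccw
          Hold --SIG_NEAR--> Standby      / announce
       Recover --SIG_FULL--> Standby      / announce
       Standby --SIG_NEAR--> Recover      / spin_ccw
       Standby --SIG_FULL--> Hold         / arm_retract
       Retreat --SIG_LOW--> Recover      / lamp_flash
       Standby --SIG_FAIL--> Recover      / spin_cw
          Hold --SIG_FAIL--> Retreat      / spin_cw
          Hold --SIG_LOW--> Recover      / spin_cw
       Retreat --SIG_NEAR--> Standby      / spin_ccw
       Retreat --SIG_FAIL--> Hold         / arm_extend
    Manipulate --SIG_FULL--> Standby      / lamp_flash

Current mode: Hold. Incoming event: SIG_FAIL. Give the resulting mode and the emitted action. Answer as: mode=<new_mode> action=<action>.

current mode = Hold; filter table to that mode:
  (Hold, SIG_FULL) → (Hold, arm_retract)
  (Hold, SIG_LOST) → (Retreat, spin_cw)
  (Hold, SIG_NEAR) → (Standby, announce)
  (Hold, SIG_FAIL) → (Retreat, spin_cw)  ← event matches
  (Hold, SIG_LOW) → (Recover, spin_cw)
event = SIG_FAIL selects (Retreat, spin_cw)

mode=Retreat action=spin_cw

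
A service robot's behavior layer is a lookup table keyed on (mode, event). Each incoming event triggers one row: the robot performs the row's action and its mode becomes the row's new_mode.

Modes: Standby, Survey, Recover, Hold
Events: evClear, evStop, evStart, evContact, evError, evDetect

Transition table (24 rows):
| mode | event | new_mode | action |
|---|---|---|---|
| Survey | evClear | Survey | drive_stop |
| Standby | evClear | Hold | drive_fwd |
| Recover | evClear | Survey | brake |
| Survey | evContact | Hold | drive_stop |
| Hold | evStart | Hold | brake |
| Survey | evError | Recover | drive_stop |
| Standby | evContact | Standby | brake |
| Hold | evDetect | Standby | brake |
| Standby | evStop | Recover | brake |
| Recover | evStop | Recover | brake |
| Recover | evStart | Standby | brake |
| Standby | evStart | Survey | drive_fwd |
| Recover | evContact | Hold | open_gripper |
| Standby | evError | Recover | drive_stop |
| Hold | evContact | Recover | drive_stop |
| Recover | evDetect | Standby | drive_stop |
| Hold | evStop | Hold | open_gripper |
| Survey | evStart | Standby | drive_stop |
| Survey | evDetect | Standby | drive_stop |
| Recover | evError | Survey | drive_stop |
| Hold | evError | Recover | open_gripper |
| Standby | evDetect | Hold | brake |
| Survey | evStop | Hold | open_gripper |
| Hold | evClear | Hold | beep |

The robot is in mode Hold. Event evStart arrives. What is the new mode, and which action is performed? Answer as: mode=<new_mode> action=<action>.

current mode = Hold; filter table to that mode:
  (Hold, evStart) → (Hold, brake)  ← event matches
  (Hold, evDetect) → (Standby, brake)
  (Hold, evContact) → (Recover, drive_stop)
  (Hold, evStop) → (Hold, open_gripper)
  (Hold, evError) → (Recover, open_gripper)
  (Hold, evClear) → (Hold, beep)
event = evStart selects (Hold, brake)

mode=Hold action=brake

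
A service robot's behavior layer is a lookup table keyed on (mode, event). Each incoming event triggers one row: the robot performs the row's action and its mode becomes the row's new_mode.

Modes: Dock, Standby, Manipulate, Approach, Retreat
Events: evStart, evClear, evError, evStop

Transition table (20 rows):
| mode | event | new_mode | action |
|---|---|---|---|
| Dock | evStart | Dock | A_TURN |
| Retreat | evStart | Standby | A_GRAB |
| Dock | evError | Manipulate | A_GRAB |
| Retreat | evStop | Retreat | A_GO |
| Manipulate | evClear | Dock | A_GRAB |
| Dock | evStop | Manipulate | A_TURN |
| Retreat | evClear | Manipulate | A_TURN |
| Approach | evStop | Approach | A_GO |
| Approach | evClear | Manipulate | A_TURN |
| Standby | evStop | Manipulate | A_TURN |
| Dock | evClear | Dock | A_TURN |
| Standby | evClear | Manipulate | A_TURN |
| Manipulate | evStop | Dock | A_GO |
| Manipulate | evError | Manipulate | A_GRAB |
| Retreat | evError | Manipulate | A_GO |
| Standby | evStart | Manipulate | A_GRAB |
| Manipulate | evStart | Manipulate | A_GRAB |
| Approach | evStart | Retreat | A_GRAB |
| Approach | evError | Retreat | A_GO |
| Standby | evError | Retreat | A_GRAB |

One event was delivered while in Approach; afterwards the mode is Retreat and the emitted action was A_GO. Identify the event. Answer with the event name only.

evError

try evStart: (Approach, evStart) → (Retreat, A_GRAB)
try evClear: (Approach, evClear) → (Manipulate, A_TURN)
try evError: (Approach, evError) → (Retreat, A_GO)  ← matches
try evStop: (Approach, evStop) → (Approach, A_GO)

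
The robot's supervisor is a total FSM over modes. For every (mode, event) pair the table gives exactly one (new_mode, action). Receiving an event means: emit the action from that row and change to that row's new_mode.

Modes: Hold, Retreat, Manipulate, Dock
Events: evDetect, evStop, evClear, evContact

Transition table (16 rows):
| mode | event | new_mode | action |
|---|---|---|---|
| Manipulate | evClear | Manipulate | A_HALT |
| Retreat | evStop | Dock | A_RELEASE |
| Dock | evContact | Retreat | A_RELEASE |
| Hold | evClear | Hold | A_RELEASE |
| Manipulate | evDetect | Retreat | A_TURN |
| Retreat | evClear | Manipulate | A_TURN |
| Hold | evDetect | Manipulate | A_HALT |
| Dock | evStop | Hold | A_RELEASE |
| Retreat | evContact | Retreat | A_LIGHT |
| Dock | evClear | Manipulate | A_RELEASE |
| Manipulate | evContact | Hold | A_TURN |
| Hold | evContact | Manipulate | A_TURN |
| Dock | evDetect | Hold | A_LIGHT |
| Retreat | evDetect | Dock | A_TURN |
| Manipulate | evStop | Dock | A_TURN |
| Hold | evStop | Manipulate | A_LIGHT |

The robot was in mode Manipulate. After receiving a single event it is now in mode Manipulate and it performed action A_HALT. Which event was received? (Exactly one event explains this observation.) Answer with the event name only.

evClear

try evDetect: (Manipulate, evDetect) → (Retreat, A_TURN)
try evStop: (Manipulate, evStop) → (Dock, A_TURN)
try evClear: (Manipulate, evClear) → (Manipulate, A_HALT)  ← matches
try evContact: (Manipulate, evContact) → (Hold, A_TURN)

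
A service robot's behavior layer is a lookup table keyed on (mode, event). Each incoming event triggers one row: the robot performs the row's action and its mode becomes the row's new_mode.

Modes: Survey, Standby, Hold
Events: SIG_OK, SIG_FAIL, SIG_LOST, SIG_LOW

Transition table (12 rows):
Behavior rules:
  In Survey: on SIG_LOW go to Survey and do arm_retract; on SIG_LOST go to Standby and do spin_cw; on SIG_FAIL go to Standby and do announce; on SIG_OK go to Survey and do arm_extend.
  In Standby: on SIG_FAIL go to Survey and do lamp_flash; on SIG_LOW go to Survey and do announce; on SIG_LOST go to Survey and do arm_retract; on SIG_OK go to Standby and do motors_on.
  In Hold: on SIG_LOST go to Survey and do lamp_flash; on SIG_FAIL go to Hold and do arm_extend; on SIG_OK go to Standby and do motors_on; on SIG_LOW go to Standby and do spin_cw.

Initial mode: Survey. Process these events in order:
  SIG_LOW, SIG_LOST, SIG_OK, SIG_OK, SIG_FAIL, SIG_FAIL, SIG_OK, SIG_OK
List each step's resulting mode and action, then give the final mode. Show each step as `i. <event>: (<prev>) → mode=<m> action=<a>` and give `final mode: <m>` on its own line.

1. SIG_LOW: (Survey) → mode=Survey action=arm_retract
2. SIG_LOST: (Survey) → mode=Standby action=spin_cw
3. SIG_OK: (Standby) → mode=Standby action=motors_on
4. SIG_OK: (Standby) → mode=Standby action=motors_on
5. SIG_FAIL: (Standby) → mode=Survey action=lamp_flash
6. SIG_FAIL: (Survey) → mode=Standby action=announce
7. SIG_OK: (Standby) → mode=Standby action=motors_on
8. SIG_OK: (Standby) → mode=Standby action=motors_on

final mode: Standby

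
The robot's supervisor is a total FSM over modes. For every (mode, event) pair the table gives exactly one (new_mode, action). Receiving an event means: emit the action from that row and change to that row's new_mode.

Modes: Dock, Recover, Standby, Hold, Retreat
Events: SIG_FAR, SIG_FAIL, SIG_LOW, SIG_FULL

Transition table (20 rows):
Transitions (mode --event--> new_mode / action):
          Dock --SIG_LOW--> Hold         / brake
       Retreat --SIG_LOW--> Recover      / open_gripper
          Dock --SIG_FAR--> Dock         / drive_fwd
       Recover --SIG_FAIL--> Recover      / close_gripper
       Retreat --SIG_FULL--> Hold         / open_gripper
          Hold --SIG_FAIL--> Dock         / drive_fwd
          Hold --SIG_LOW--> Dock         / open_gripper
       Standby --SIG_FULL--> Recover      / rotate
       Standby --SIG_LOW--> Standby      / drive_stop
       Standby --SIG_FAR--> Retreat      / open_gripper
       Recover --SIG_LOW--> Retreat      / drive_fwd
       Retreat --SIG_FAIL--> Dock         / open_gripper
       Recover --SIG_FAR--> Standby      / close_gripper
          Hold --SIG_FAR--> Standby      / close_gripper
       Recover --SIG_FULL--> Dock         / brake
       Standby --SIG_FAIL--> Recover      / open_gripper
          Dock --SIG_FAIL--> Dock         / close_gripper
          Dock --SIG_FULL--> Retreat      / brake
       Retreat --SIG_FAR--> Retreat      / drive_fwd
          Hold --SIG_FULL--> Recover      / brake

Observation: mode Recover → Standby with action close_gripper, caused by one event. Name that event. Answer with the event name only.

SIG_FAR

try SIG_FAR: (Recover, SIG_FAR) → (Standby, close_gripper)  ← matches
try SIG_FAIL: (Recover, SIG_FAIL) → (Recover, close_gripper)
try SIG_LOW: (Recover, SIG_LOW) → (Retreat, drive_fwd)
try SIG_FULL: (Recover, SIG_FULL) → (Dock, brake)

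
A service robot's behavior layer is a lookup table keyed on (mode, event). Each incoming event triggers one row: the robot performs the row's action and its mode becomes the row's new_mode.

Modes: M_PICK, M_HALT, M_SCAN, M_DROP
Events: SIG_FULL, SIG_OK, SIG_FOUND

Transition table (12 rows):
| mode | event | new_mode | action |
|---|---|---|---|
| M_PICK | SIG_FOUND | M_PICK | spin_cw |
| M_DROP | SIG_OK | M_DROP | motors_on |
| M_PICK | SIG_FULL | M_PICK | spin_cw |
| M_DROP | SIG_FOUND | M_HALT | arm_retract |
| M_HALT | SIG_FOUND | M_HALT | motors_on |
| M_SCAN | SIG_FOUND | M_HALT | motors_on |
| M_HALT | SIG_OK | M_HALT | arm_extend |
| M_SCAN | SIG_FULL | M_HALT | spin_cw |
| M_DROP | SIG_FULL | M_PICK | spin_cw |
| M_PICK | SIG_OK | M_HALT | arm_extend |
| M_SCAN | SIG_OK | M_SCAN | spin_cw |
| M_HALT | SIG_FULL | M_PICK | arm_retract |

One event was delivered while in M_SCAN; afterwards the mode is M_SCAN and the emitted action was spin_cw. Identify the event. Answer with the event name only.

SIG_OK

try SIG_FULL: (M_SCAN, SIG_FULL) → (M_HALT, spin_cw)
try SIG_OK: (M_SCAN, SIG_OK) → (M_SCAN, spin_cw)  ← matches
try SIG_FOUND: (M_SCAN, SIG_FOUND) → (M_HALT, motors_on)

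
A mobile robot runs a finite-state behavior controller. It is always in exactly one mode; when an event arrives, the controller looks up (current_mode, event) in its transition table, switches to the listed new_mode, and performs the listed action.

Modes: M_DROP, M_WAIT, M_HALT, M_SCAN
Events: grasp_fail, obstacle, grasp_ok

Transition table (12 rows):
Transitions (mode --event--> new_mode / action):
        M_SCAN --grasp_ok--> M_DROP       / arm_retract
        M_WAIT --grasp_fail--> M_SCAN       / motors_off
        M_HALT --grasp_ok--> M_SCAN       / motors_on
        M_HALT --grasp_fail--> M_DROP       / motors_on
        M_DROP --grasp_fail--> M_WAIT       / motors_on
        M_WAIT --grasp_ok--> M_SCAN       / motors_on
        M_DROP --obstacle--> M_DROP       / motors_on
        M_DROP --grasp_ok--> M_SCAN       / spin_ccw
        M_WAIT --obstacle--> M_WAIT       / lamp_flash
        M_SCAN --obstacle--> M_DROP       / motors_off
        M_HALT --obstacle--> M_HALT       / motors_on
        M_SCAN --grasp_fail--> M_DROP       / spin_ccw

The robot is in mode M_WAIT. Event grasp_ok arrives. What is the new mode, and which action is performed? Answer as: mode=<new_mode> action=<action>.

current mode = M_WAIT; filter table to that mode:
  (M_WAIT, grasp_fail) → (M_SCAN, motors_off)
  (M_WAIT, grasp_ok) → (M_SCAN, motors_on)  ← event matches
  (M_WAIT, obstacle) → (M_WAIT, lamp_flash)
event = grasp_ok selects (M_SCAN, motors_on)

mode=M_SCAN action=motors_on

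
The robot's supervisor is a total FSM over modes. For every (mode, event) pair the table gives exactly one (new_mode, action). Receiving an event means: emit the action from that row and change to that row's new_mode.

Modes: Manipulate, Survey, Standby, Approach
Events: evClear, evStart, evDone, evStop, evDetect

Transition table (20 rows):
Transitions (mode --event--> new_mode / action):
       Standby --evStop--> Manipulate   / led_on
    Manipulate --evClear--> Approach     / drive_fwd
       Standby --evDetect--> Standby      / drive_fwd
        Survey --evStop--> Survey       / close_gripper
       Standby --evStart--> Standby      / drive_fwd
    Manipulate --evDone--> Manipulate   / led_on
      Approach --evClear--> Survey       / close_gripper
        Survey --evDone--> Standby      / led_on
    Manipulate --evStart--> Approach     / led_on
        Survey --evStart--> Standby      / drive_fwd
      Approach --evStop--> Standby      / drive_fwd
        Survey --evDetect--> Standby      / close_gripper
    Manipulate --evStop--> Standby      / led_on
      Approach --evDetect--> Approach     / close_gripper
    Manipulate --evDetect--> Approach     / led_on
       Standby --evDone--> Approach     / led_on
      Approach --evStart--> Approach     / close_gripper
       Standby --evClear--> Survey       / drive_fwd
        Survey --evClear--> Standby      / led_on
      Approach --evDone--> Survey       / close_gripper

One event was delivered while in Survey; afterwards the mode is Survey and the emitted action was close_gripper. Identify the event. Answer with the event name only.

evStop

try evClear: (Survey, evClear) → (Standby, led_on)
try evStart: (Survey, evStart) → (Standby, drive_fwd)
try evDone: (Survey, evDone) → (Standby, led_on)
try evStop: (Survey, evStop) → (Survey, close_gripper)  ← matches
try evDetect: (Survey, evDetect) → (Standby, close_gripper)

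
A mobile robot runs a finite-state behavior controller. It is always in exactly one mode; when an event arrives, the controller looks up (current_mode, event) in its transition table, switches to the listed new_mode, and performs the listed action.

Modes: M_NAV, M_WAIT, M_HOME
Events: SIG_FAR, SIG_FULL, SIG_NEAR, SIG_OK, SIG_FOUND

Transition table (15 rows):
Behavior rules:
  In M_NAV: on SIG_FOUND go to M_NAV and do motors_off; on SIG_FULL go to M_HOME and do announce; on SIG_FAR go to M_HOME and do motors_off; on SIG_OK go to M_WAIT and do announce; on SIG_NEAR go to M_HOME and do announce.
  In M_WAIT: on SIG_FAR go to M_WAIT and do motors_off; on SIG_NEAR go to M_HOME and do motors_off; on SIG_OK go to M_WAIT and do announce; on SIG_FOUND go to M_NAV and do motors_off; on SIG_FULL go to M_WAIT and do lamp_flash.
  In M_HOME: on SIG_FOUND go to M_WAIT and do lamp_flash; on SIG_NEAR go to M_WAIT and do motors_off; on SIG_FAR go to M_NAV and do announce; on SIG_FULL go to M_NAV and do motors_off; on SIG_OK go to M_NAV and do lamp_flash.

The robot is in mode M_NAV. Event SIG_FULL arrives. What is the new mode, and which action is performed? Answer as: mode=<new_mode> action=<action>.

current mode = M_NAV; filter table to that mode:
  (M_NAV, SIG_FOUND) → (M_NAV, motors_off)
  (M_NAV, SIG_FULL) → (M_HOME, announce)  ← event matches
  (M_NAV, SIG_FAR) → (M_HOME, motors_off)
  (M_NAV, SIG_OK) → (M_WAIT, announce)
  (M_NAV, SIG_NEAR) → (M_HOME, announce)
event = SIG_FULL selects (M_HOME, announce)

mode=M_HOME action=announce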